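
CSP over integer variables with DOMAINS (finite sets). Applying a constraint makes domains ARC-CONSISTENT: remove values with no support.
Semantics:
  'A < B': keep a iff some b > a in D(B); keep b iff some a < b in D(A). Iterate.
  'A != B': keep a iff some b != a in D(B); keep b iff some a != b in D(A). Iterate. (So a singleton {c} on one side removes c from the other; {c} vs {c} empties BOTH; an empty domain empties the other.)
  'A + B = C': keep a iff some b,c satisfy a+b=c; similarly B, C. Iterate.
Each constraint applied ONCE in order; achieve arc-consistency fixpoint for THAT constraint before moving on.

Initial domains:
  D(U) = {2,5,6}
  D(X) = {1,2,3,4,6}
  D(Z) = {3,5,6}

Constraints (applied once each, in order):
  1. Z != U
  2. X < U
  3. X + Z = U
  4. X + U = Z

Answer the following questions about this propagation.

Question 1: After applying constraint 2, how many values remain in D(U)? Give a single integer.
Answer: 3

Derivation:
Constraint 1 (Z != U) on D(Z)={3,5,6} D(U)={2,5,6}: no change
Constraint 2 (X < U) on D(X)={1,2,3,4,6} D(U)={2,5,6}: X {1,2,3,4,6}->{1,2,3,4}
So after constraint 2: D(U)={2,5,6}, size = 3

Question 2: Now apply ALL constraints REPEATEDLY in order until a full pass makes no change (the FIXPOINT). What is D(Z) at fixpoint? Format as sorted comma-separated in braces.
pass 0 (initial): D(Z)={3,5,6}
pass 1: U {2,5,6}->{}; X {1,2,3,4,6}->{}; Z {3,5,6}->{}
pass 2: no change
Fixpoint after 2 passes: D(Z) = {}

Answer: {}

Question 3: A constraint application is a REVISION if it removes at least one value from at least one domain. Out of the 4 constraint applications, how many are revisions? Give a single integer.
Constraint 1 (Z != U) on D(Z)={3,5,6} D(U)={2,5,6}: no change => not a revision
Constraint 2 (X < U) on D(X)={1,2,3,4,6} D(U)={2,5,6}: X {1,2,3,4,6}->{1,2,3,4} => REVISION
Constraint 3 (X + Z = U) on D(X)={1,2,3,4} D(Z)={3,5,6} D(U)={2,5,6}: X {1,2,3,4}->{1,2,3}; Z {3,5,6}->{3,5}; U {2,5,6}->{5,6} => REVISION
Constraint 4 (X + U = Z) on D(X)={1,2,3} D(U)={5,6} D(Z)={3,5}: X {1,2,3}->{}; U {5,6}->{}; Z {3,5}->{} => REVISION
Total revisions = 3

Answer: 3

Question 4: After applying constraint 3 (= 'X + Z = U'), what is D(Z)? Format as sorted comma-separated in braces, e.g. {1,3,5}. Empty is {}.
Answer: {3,5}

Derivation:
Constraint 1 (Z != U) on D(Z)={3,5,6} D(U)={2,5,6}: no change
Constraint 2 (X < U) on D(X)={1,2,3,4,6} D(U)={2,5,6}: X {1,2,3,4,6}->{1,2,3,4}
Constraint 3 (X + Z = U) on D(X)={1,2,3,4} D(Z)={3,5,6} D(U)={2,5,6}: X {1,2,3,4}->{1,2,3}; Z {3,5,6}->{3,5}; U {2,5,6}->{5,6}
So after constraint 3: D(Z) = {3,5}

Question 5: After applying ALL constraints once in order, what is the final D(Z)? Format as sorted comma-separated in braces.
Answer: {}

Derivation:
Constraint 1 (Z != U) on D(Z)={3,5,6} D(U)={2,5,6}: no change
Constraint 2 (X < U) on D(X)={1,2,3,4,6} D(U)={2,5,6}: X {1,2,3,4,6}->{1,2,3,4}
Constraint 3 (X + Z = U) on D(X)={1,2,3,4} D(Z)={3,5,6} D(U)={2,5,6}: X {1,2,3,4}->{1,2,3}; Z {3,5,6}->{3,5}; U {2,5,6}->{5,6}
Constraint 4 (X + U = Z) on D(X)={1,2,3} D(U)={5,6} D(Z)={3,5}: X {1,2,3}->{}; U {5,6}->{}; Z {3,5}->{}
So after all 4 constraints: D(Z) = {}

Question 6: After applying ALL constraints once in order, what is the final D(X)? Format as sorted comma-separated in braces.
Constraint 1 (Z != U) on D(Z)={3,5,6} D(U)={2,5,6}: no change
Constraint 2 (X < U) on D(X)={1,2,3,4,6} D(U)={2,5,6}: X {1,2,3,4,6}->{1,2,3,4}
Constraint 3 (X + Z = U) on D(X)={1,2,3,4} D(Z)={3,5,6} D(U)={2,5,6}: X {1,2,3,4}->{1,2,3}; Z {3,5,6}->{3,5}; U {2,5,6}->{5,6}
Constraint 4 (X + U = Z) on D(X)={1,2,3} D(U)={5,6} D(Z)={3,5}: X {1,2,3}->{}; U {5,6}->{}; Z {3,5}->{}
So after all 4 constraints: D(X) = {}

Answer: {}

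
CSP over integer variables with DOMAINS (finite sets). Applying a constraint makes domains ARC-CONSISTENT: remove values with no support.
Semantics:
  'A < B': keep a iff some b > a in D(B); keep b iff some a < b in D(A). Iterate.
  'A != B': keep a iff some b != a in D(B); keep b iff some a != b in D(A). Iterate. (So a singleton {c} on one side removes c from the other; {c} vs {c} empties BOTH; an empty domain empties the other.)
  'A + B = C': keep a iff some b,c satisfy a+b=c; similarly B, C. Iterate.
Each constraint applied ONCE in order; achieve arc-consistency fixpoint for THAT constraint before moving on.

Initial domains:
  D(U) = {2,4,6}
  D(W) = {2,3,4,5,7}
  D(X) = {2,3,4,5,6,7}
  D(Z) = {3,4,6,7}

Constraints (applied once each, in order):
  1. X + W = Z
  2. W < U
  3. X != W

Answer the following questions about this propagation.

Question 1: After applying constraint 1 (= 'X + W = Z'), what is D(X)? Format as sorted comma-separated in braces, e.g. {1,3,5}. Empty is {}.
Constraint 1 (X + W = Z) on D(X)={2,3,4,5,6,7} D(W)={2,3,4,5,7} D(Z)={3,4,6,7}: X {2,3,4,5,6,7}->{2,3,4,5}; W {2,3,4,5,7}->{2,3,4,5}; Z {3,4,6,7}->{4,6,7}
So after constraint 1: D(X) = {2,3,4,5}

Answer: {2,3,4,5}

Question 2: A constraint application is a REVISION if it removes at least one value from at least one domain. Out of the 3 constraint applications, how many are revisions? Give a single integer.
Constraint 1 (X + W = Z) on D(X)={2,3,4,5,6,7} D(W)={2,3,4,5,7} D(Z)={3,4,6,7}: X {2,3,4,5,6,7}->{2,3,4,5}; W {2,3,4,5,7}->{2,3,4,5}; Z {3,4,6,7}->{4,6,7} => REVISION
Constraint 2 (W < U) on D(W)={2,3,4,5} D(U)={2,4,6}: U {2,4,6}->{4,6} => REVISION
Constraint 3 (X != W) on D(X)={2,3,4,5} D(W)={2,3,4,5}: no change => not a revision
Total revisions = 2

Answer: 2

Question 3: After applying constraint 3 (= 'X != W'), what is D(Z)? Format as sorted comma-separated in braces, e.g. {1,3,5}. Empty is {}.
Constraint 1 (X + W = Z) on D(X)={2,3,4,5,6,7} D(W)={2,3,4,5,7} D(Z)={3,4,6,7}: X {2,3,4,5,6,7}->{2,3,4,5}; W {2,3,4,5,7}->{2,3,4,5}; Z {3,4,6,7}->{4,6,7}
Constraint 2 (W < U) on D(W)={2,3,4,5} D(U)={2,4,6}: U {2,4,6}->{4,6}
Constraint 3 (X != W) on D(X)={2,3,4,5} D(W)={2,3,4,5}: no change
So after constraint 3: D(Z) = {4,6,7}

Answer: {4,6,7}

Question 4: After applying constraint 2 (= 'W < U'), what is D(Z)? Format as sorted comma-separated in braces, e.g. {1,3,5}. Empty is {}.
Answer: {4,6,7}

Derivation:
Constraint 1 (X + W = Z) on D(X)={2,3,4,5,6,7} D(W)={2,3,4,5,7} D(Z)={3,4,6,7}: X {2,3,4,5,6,7}->{2,3,4,5}; W {2,3,4,5,7}->{2,3,4,5}; Z {3,4,6,7}->{4,6,7}
Constraint 2 (W < U) on D(W)={2,3,4,5} D(U)={2,4,6}: U {2,4,6}->{4,6}
So after constraint 2: D(Z) = {4,6,7}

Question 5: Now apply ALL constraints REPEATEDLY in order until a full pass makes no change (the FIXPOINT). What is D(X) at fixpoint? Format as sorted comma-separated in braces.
pass 0 (initial): D(X)={2,3,4,5,6,7}
pass 1: U {2,4,6}->{4,6}; W {2,3,4,5,7}->{2,3,4,5}; X {2,3,4,5,6,7}->{2,3,4,5}; Z {3,4,6,7}->{4,6,7}
pass 2: no change
Fixpoint after 2 passes: D(X) = {2,3,4,5}

Answer: {2,3,4,5}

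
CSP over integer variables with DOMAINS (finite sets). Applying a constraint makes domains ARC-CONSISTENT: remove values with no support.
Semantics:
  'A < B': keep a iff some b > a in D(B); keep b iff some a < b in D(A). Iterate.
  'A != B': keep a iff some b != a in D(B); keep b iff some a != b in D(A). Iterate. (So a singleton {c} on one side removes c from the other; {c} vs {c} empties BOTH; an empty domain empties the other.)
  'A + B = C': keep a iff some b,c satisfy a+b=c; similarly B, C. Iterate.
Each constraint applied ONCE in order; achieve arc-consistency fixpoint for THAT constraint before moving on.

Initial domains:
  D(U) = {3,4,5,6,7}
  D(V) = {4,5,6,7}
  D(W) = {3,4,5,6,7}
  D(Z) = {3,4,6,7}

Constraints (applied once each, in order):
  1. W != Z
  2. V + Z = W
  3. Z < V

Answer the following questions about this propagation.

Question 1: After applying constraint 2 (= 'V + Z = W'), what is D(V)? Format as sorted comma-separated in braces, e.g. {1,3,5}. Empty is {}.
Answer: {4}

Derivation:
Constraint 1 (W != Z) on D(W)={3,4,5,6,7} D(Z)={3,4,6,7}: no change
Constraint 2 (V + Z = W) on D(V)={4,5,6,7} D(Z)={3,4,6,7} D(W)={3,4,5,6,7}: V {4,5,6,7}->{4}; Z {3,4,6,7}->{3}; W {3,4,5,6,7}->{7}
So after constraint 2: D(V) = {4}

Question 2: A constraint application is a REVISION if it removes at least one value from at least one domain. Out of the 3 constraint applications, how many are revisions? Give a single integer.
Constraint 1 (W != Z) on D(W)={3,4,5,6,7} D(Z)={3,4,6,7}: no change => not a revision
Constraint 2 (V + Z = W) on D(V)={4,5,6,7} D(Z)={3,4,6,7} D(W)={3,4,5,6,7}: V {4,5,6,7}->{4}; Z {3,4,6,7}->{3}; W {3,4,5,6,7}->{7} => REVISION
Constraint 3 (Z < V) on D(Z)={3} D(V)={4}: no change => not a revision
Total revisions = 1

Answer: 1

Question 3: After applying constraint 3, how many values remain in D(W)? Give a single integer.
Constraint 1 (W != Z) on D(W)={3,4,5,6,7} D(Z)={3,4,6,7}: no change
Constraint 2 (V + Z = W) on D(V)={4,5,6,7} D(Z)={3,4,6,7} D(W)={3,4,5,6,7}: V {4,5,6,7}->{4}; Z {3,4,6,7}->{3}; W {3,4,5,6,7}->{7}
Constraint 3 (Z < V) on D(Z)={3} D(V)={4}: no change
So after constraint 3: D(W)={7}, size = 1

Answer: 1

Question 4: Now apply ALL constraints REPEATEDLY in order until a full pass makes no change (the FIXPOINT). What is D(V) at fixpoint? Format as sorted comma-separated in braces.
pass 0 (initial): D(V)={4,5,6,7}
pass 1: V {4,5,6,7}->{4}; W {3,4,5,6,7}->{7}; Z {3,4,6,7}->{3}
pass 2: no change
Fixpoint after 2 passes: D(V) = {4}

Answer: {4}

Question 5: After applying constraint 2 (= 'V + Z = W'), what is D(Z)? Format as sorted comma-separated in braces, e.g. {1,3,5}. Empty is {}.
Constraint 1 (W != Z) on D(W)={3,4,5,6,7} D(Z)={3,4,6,7}: no change
Constraint 2 (V + Z = W) on D(V)={4,5,6,7} D(Z)={3,4,6,7} D(W)={3,4,5,6,7}: V {4,5,6,7}->{4}; Z {3,4,6,7}->{3}; W {3,4,5,6,7}->{7}
So after constraint 2: D(Z) = {3}

Answer: {3}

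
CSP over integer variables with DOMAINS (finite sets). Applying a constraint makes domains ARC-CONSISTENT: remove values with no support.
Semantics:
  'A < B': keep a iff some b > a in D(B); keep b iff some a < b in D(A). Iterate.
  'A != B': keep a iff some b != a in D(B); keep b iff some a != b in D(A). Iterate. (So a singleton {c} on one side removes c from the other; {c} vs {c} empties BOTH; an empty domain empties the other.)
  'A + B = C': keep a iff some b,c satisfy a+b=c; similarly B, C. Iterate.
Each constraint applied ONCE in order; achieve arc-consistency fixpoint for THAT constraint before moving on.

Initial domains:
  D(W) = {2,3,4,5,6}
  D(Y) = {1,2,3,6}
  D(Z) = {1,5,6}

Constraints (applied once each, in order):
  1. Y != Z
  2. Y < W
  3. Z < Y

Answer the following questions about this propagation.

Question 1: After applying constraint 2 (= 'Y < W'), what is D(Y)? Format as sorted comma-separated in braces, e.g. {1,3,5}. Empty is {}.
Answer: {1,2,3}

Derivation:
Constraint 1 (Y != Z) on D(Y)={1,2,3,6} D(Z)={1,5,6}: no change
Constraint 2 (Y < W) on D(Y)={1,2,3,6} D(W)={2,3,4,5,6}: Y {1,2,3,6}->{1,2,3}
So after constraint 2: D(Y) = {1,2,3}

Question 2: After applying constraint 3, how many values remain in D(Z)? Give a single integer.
Constraint 1 (Y != Z) on D(Y)={1,2,3,6} D(Z)={1,5,6}: no change
Constraint 2 (Y < W) on D(Y)={1,2,3,6} D(W)={2,3,4,5,6}: Y {1,2,3,6}->{1,2,3}
Constraint 3 (Z < Y) on D(Z)={1,5,6} D(Y)={1,2,3}: Z {1,5,6}->{1}; Y {1,2,3}->{2,3}
So after constraint 3: D(Z)={1}, size = 1

Answer: 1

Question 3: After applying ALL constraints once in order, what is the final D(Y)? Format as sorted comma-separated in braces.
Constraint 1 (Y != Z) on D(Y)={1,2,3,6} D(Z)={1,5,6}: no change
Constraint 2 (Y < W) on D(Y)={1,2,3,6} D(W)={2,3,4,5,6}: Y {1,2,3,6}->{1,2,3}
Constraint 3 (Z < Y) on D(Z)={1,5,6} D(Y)={1,2,3}: Z {1,5,6}->{1}; Y {1,2,3}->{2,3}
So after all 3 constraints: D(Y) = {2,3}

Answer: {2,3}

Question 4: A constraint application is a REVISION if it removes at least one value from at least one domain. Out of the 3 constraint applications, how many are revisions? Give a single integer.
Constraint 1 (Y != Z) on D(Y)={1,2,3,6} D(Z)={1,5,6}: no change => not a revision
Constraint 2 (Y < W) on D(Y)={1,2,3,6} D(W)={2,3,4,5,6}: Y {1,2,3,6}->{1,2,3} => REVISION
Constraint 3 (Z < Y) on D(Z)={1,5,6} D(Y)={1,2,3}: Z {1,5,6}->{1}; Y {1,2,3}->{2,3} => REVISION
Total revisions = 2

Answer: 2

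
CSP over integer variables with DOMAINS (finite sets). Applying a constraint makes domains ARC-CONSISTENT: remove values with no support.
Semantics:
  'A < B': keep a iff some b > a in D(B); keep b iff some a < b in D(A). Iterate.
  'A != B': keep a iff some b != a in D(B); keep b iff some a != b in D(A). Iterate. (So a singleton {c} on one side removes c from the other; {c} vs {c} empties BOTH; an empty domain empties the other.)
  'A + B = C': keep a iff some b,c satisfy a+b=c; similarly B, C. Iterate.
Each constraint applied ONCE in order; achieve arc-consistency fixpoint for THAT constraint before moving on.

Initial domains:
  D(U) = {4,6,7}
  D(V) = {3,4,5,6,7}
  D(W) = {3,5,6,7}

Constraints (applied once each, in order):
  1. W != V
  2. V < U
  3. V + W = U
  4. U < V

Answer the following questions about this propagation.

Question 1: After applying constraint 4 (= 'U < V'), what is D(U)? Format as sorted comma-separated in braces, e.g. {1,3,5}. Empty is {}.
Constraint 1 (W != V) on D(W)={3,5,6,7} D(V)={3,4,5,6,7}: no change
Constraint 2 (V < U) on D(V)={3,4,5,6,7} D(U)={4,6,7}: V {3,4,5,6,7}->{3,4,5,6}
Constraint 3 (V + W = U) on D(V)={3,4,5,6} D(W)={3,5,6,7} D(U)={4,6,7}: V {3,4,5,6}->{3,4}; W {3,5,6,7}->{3}; U {4,6,7}->{6,7}
Constraint 4 (U < V) on D(U)={6,7} D(V)={3,4}: U {6,7}->{}; V {3,4}->{}
So after constraint 4: D(U) = {}

Answer: {}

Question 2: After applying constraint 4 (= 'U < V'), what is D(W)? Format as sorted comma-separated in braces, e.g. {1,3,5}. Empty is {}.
Answer: {3}

Derivation:
Constraint 1 (W != V) on D(W)={3,5,6,7} D(V)={3,4,5,6,7}: no change
Constraint 2 (V < U) on D(V)={3,4,5,6,7} D(U)={4,6,7}: V {3,4,5,6,7}->{3,4,5,6}
Constraint 3 (V + W = U) on D(V)={3,4,5,6} D(W)={3,5,6,7} D(U)={4,6,7}: V {3,4,5,6}->{3,4}; W {3,5,6,7}->{3}; U {4,6,7}->{6,7}
Constraint 4 (U < V) on D(U)={6,7} D(V)={3,4}: U {6,7}->{}; V {3,4}->{}
So after constraint 4: D(W) = {3}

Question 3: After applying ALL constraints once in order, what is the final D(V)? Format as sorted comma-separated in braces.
Answer: {}

Derivation:
Constraint 1 (W != V) on D(W)={3,5,6,7} D(V)={3,4,5,6,7}: no change
Constraint 2 (V < U) on D(V)={3,4,5,6,7} D(U)={4,6,7}: V {3,4,5,6,7}->{3,4,5,6}
Constraint 3 (V + W = U) on D(V)={3,4,5,6} D(W)={3,5,6,7} D(U)={4,6,7}: V {3,4,5,6}->{3,4}; W {3,5,6,7}->{3}; U {4,6,7}->{6,7}
Constraint 4 (U < V) on D(U)={6,7} D(V)={3,4}: U {6,7}->{}; V {3,4}->{}
So after all 4 constraints: D(V) = {}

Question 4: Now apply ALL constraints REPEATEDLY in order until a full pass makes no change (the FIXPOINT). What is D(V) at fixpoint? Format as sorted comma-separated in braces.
pass 0 (initial): D(V)={3,4,5,6,7}
pass 1: U {4,6,7}->{}; V {3,4,5,6,7}->{}; W {3,5,6,7}->{3}
pass 2: W {3}->{}
pass 3: no change
Fixpoint after 3 passes: D(V) = {}

Answer: {}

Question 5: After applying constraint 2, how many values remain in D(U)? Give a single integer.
Constraint 1 (W != V) on D(W)={3,5,6,7} D(V)={3,4,5,6,7}: no change
Constraint 2 (V < U) on D(V)={3,4,5,6,7} D(U)={4,6,7}: V {3,4,5,6,7}->{3,4,5,6}
So after constraint 2: D(U)={4,6,7}, size = 3

Answer: 3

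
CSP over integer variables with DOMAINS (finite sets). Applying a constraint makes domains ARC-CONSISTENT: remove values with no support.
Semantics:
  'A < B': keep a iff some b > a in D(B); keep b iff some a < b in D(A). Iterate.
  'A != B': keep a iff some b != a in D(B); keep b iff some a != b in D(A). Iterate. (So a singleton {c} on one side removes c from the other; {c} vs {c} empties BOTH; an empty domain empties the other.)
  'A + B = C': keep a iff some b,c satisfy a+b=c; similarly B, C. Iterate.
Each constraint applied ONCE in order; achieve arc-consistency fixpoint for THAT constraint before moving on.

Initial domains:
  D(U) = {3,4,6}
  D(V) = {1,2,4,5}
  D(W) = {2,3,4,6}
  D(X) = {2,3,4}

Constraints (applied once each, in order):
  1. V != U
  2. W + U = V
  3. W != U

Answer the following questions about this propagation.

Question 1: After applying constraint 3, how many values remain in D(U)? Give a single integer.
Constraint 1 (V != U) on D(V)={1,2,4,5} D(U)={3,4,6}: no change
Constraint 2 (W + U = V) on D(W)={2,3,4,6} D(U)={3,4,6} D(V)={1,2,4,5}: W {2,3,4,6}->{2}; U {3,4,6}->{3}; V {1,2,4,5}->{5}
Constraint 3 (W != U) on D(W)={2} D(U)={3}: no change
So after constraint 3: D(U)={3}, size = 1

Answer: 1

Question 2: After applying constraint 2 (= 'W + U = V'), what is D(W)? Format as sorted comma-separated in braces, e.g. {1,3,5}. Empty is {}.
Answer: {2}

Derivation:
Constraint 1 (V != U) on D(V)={1,2,4,5} D(U)={3,4,6}: no change
Constraint 2 (W + U = V) on D(W)={2,3,4,6} D(U)={3,4,6} D(V)={1,2,4,5}: W {2,3,4,6}->{2}; U {3,4,6}->{3}; V {1,2,4,5}->{5}
So after constraint 2: D(W) = {2}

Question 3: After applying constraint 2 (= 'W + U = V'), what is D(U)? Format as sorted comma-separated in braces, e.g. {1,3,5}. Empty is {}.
Answer: {3}

Derivation:
Constraint 1 (V != U) on D(V)={1,2,4,5} D(U)={3,4,6}: no change
Constraint 2 (W + U = V) on D(W)={2,3,4,6} D(U)={3,4,6} D(V)={1,2,4,5}: W {2,3,4,6}->{2}; U {3,4,6}->{3}; V {1,2,4,5}->{5}
So after constraint 2: D(U) = {3}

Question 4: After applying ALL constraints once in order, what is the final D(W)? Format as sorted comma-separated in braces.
Answer: {2}

Derivation:
Constraint 1 (V != U) on D(V)={1,2,4,5} D(U)={3,4,6}: no change
Constraint 2 (W + U = V) on D(W)={2,3,4,6} D(U)={3,4,6} D(V)={1,2,4,5}: W {2,3,4,6}->{2}; U {3,4,6}->{3}; V {1,2,4,5}->{5}
Constraint 3 (W != U) on D(W)={2} D(U)={3}: no change
So after all 3 constraints: D(W) = {2}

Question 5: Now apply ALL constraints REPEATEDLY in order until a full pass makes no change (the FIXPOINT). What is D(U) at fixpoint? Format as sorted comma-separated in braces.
Answer: {3}

Derivation:
pass 0 (initial): D(U)={3,4,6}
pass 1: U {3,4,6}->{3}; V {1,2,4,5}->{5}; W {2,3,4,6}->{2}
pass 2: no change
Fixpoint after 2 passes: D(U) = {3}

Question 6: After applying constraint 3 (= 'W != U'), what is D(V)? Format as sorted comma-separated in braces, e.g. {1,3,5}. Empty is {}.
Constraint 1 (V != U) on D(V)={1,2,4,5} D(U)={3,4,6}: no change
Constraint 2 (W + U = V) on D(W)={2,3,4,6} D(U)={3,4,6} D(V)={1,2,4,5}: W {2,3,4,6}->{2}; U {3,4,6}->{3}; V {1,2,4,5}->{5}
Constraint 3 (W != U) on D(W)={2} D(U)={3}: no change
So after constraint 3: D(V) = {5}

Answer: {5}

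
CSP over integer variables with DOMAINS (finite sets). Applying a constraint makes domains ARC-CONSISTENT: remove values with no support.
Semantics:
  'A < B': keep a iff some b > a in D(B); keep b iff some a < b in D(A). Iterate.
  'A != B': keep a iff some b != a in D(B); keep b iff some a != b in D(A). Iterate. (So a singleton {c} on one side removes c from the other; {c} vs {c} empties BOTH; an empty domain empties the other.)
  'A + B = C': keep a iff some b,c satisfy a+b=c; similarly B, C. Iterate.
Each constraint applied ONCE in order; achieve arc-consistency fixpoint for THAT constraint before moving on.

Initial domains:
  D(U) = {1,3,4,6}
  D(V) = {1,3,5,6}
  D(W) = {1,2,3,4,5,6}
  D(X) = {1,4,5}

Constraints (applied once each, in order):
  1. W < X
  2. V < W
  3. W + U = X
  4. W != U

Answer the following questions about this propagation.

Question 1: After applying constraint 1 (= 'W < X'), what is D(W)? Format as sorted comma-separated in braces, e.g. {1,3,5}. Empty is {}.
Constraint 1 (W < X) on D(W)={1,2,3,4,5,6} D(X)={1,4,5}: W {1,2,3,4,5,6}->{1,2,3,4}; X {1,4,5}->{4,5}
So after constraint 1: D(W) = {1,2,3,4}

Answer: {1,2,3,4}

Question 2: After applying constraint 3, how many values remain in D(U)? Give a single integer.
Answer: 2

Derivation:
Constraint 1 (W < X) on D(W)={1,2,3,4,5,6} D(X)={1,4,5}: W {1,2,3,4,5,6}->{1,2,3,4}; X {1,4,5}->{4,5}
Constraint 2 (V < W) on D(V)={1,3,5,6} D(W)={1,2,3,4}: V {1,3,5,6}->{1,3}; W {1,2,3,4}->{2,3,4}
Constraint 3 (W + U = X) on D(W)={2,3,4} D(U)={1,3,4,6} D(X)={4,5}: U {1,3,4,6}->{1,3}
So after constraint 3: D(U)={1,3}, size = 2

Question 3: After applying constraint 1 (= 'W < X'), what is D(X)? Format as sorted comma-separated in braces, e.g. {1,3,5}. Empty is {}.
Constraint 1 (W < X) on D(W)={1,2,3,4,5,6} D(X)={1,4,5}: W {1,2,3,4,5,6}->{1,2,3,4}; X {1,4,5}->{4,5}
So after constraint 1: D(X) = {4,5}

Answer: {4,5}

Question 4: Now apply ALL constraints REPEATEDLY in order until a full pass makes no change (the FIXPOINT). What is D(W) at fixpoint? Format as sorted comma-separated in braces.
pass 0 (initial): D(W)={1,2,3,4,5,6}
pass 1: U {1,3,4,6}->{1,3}; V {1,3,5,6}->{1,3}; W {1,2,3,4,5,6}->{2,3,4}; X {1,4,5}->{4,5}
pass 2: no change
Fixpoint after 2 passes: D(W) = {2,3,4}

Answer: {2,3,4}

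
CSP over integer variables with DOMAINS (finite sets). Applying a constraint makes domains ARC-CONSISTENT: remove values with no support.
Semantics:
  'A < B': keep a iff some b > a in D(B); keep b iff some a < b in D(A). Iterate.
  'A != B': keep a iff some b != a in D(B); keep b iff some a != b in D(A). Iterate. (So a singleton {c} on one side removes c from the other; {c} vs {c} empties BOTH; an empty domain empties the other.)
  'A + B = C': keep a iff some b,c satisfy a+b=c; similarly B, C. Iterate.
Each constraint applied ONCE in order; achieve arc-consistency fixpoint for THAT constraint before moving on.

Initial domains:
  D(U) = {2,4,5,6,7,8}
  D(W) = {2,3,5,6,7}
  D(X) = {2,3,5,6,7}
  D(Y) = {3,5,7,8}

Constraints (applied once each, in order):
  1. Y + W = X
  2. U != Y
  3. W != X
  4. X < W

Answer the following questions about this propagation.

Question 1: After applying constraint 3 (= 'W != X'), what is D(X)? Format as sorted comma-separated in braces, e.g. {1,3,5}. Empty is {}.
Answer: {5,6,7}

Derivation:
Constraint 1 (Y + W = X) on D(Y)={3,5,7,8} D(W)={2,3,5,6,7} D(X)={2,3,5,6,7}: Y {3,5,7,8}->{3,5}; W {2,3,5,6,7}->{2,3}; X {2,3,5,6,7}->{5,6,7}
Constraint 2 (U != Y) on D(U)={2,4,5,6,7,8} D(Y)={3,5}: no change
Constraint 3 (W != X) on D(W)={2,3} D(X)={5,6,7}: no change
So after constraint 3: D(X) = {5,6,7}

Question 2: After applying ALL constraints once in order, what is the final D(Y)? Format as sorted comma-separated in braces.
Constraint 1 (Y + W = X) on D(Y)={3,5,7,8} D(W)={2,3,5,6,7} D(X)={2,3,5,6,7}: Y {3,5,7,8}->{3,5}; W {2,3,5,6,7}->{2,3}; X {2,3,5,6,7}->{5,6,7}
Constraint 2 (U != Y) on D(U)={2,4,5,6,7,8} D(Y)={3,5}: no change
Constraint 3 (W != X) on D(W)={2,3} D(X)={5,6,7}: no change
Constraint 4 (X < W) on D(X)={5,6,7} D(W)={2,3}: X {5,6,7}->{}; W {2,3}->{}
So after all 4 constraints: D(Y) = {3,5}

Answer: {3,5}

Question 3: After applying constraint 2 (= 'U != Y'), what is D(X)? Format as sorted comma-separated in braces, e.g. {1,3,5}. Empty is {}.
Answer: {5,6,7}

Derivation:
Constraint 1 (Y + W = X) on D(Y)={3,5,7,8} D(W)={2,3,5,6,7} D(X)={2,3,5,6,7}: Y {3,5,7,8}->{3,5}; W {2,3,5,6,7}->{2,3}; X {2,3,5,6,7}->{5,6,7}
Constraint 2 (U != Y) on D(U)={2,4,5,6,7,8} D(Y)={3,5}: no change
So after constraint 2: D(X) = {5,6,7}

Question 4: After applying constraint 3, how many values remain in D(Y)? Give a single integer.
Constraint 1 (Y + W = X) on D(Y)={3,5,7,8} D(W)={2,3,5,6,7} D(X)={2,3,5,6,7}: Y {3,5,7,8}->{3,5}; W {2,3,5,6,7}->{2,3}; X {2,3,5,6,7}->{5,6,7}
Constraint 2 (U != Y) on D(U)={2,4,5,6,7,8} D(Y)={3,5}: no change
Constraint 3 (W != X) on D(W)={2,3} D(X)={5,6,7}: no change
So after constraint 3: D(Y)={3,5}, size = 2

Answer: 2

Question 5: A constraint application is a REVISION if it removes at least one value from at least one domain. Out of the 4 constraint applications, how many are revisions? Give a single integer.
Answer: 2

Derivation:
Constraint 1 (Y + W = X) on D(Y)={3,5,7,8} D(W)={2,3,5,6,7} D(X)={2,3,5,6,7}: Y {3,5,7,8}->{3,5}; W {2,3,5,6,7}->{2,3}; X {2,3,5,6,7}->{5,6,7} => REVISION
Constraint 2 (U != Y) on D(U)={2,4,5,6,7,8} D(Y)={3,5}: no change => not a revision
Constraint 3 (W != X) on D(W)={2,3} D(X)={5,6,7}: no change => not a revision
Constraint 4 (X < W) on D(X)={5,6,7} D(W)={2,3}: X {5,6,7}->{}; W {2,3}->{} => REVISION
Total revisions = 2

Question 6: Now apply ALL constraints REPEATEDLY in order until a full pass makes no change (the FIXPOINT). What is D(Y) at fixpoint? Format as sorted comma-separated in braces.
Answer: {}

Derivation:
pass 0 (initial): D(Y)={3,5,7,8}
pass 1: W {2,3,5,6,7}->{}; X {2,3,5,6,7}->{}; Y {3,5,7,8}->{3,5}
pass 2: U {2,4,5,6,7,8}->{}; Y {3,5}->{}
pass 3: no change
Fixpoint after 3 passes: D(Y) = {}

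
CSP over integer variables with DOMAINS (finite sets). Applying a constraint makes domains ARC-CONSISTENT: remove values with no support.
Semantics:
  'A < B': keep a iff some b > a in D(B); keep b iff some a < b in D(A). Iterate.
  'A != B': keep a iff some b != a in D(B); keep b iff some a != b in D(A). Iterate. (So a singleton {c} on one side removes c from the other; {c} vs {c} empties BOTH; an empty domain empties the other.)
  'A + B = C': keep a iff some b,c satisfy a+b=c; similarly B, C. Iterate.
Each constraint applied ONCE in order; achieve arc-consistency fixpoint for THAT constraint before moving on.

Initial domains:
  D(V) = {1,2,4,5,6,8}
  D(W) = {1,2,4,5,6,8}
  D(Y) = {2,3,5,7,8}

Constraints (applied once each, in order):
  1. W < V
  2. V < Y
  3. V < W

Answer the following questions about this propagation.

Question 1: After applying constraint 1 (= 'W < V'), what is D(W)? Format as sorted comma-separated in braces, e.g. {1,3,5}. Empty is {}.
Answer: {1,2,4,5,6}

Derivation:
Constraint 1 (W < V) on D(W)={1,2,4,5,6,8} D(V)={1,2,4,5,6,8}: W {1,2,4,5,6,8}->{1,2,4,5,6}; V {1,2,4,5,6,8}->{2,4,5,6,8}
So after constraint 1: D(W) = {1,2,4,5,6}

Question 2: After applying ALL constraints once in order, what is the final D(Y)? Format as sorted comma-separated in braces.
Answer: {3,5,7,8}

Derivation:
Constraint 1 (W < V) on D(W)={1,2,4,5,6,8} D(V)={1,2,4,5,6,8}: W {1,2,4,5,6,8}->{1,2,4,5,6}; V {1,2,4,5,6,8}->{2,4,5,6,8}
Constraint 2 (V < Y) on D(V)={2,4,5,6,8} D(Y)={2,3,5,7,8}: V {2,4,5,6,8}->{2,4,5,6}; Y {2,3,5,7,8}->{3,5,7,8}
Constraint 3 (V < W) on D(V)={2,4,5,6} D(W)={1,2,4,5,6}: V {2,4,5,6}->{2,4,5}; W {1,2,4,5,6}->{4,5,6}
So after all 3 constraints: D(Y) = {3,5,7,8}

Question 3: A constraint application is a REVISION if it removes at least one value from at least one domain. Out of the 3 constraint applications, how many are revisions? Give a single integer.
Answer: 3

Derivation:
Constraint 1 (W < V) on D(W)={1,2,4,5,6,8} D(V)={1,2,4,5,6,8}: W {1,2,4,5,6,8}->{1,2,4,5,6}; V {1,2,4,5,6,8}->{2,4,5,6,8} => REVISION
Constraint 2 (V < Y) on D(V)={2,4,5,6,8} D(Y)={2,3,5,7,8}: V {2,4,5,6,8}->{2,4,5,6}; Y {2,3,5,7,8}->{3,5,7,8} => REVISION
Constraint 3 (V < W) on D(V)={2,4,5,6} D(W)={1,2,4,5,6}: V {2,4,5,6}->{2,4,5}; W {1,2,4,5,6}->{4,5,6} => REVISION
Total revisions = 3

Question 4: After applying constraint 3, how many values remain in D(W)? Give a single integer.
Constraint 1 (W < V) on D(W)={1,2,4,5,6,8} D(V)={1,2,4,5,6,8}: W {1,2,4,5,6,8}->{1,2,4,5,6}; V {1,2,4,5,6,8}->{2,4,5,6,8}
Constraint 2 (V < Y) on D(V)={2,4,5,6,8} D(Y)={2,3,5,7,8}: V {2,4,5,6,8}->{2,4,5,6}; Y {2,3,5,7,8}->{3,5,7,8}
Constraint 3 (V < W) on D(V)={2,4,5,6} D(W)={1,2,4,5,6}: V {2,4,5,6}->{2,4,5}; W {1,2,4,5,6}->{4,5,6}
So after constraint 3: D(W)={4,5,6}, size = 3

Answer: 3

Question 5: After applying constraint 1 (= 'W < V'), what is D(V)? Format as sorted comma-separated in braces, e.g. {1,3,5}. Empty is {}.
Answer: {2,4,5,6,8}

Derivation:
Constraint 1 (W < V) on D(W)={1,2,4,5,6,8} D(V)={1,2,4,5,6,8}: W {1,2,4,5,6,8}->{1,2,4,5,6}; V {1,2,4,5,6,8}->{2,4,5,6,8}
So after constraint 1: D(V) = {2,4,5,6,8}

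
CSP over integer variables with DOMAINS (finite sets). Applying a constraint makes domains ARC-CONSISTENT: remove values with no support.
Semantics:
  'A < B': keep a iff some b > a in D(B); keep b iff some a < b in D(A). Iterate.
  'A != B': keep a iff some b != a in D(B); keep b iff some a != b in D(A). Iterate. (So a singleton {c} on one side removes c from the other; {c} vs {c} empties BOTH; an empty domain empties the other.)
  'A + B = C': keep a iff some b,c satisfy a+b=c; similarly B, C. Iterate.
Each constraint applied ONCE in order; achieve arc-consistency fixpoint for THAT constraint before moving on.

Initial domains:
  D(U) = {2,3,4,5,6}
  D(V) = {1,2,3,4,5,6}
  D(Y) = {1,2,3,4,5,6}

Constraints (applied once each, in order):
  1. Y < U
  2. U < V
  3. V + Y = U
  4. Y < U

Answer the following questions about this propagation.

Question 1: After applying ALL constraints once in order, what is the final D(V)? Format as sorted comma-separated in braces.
Constraint 1 (Y < U) on D(Y)={1,2,3,4,5,6} D(U)={2,3,4,5,6}: Y {1,2,3,4,5,6}->{1,2,3,4,5}
Constraint 2 (U < V) on D(U)={2,3,4,5,6} D(V)={1,2,3,4,5,6}: U {2,3,4,5,6}->{2,3,4,5}; V {1,2,3,4,5,6}->{3,4,5,6}
Constraint 3 (V + Y = U) on D(V)={3,4,5,6} D(Y)={1,2,3,4,5} D(U)={2,3,4,5}: V {3,4,5,6}->{3,4}; Y {1,2,3,4,5}->{1,2}; U {2,3,4,5}->{4,5}
Constraint 4 (Y < U) on D(Y)={1,2} D(U)={4,5}: no change
So after all 4 constraints: D(V) = {3,4}

Answer: {3,4}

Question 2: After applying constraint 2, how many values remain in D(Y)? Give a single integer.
Answer: 5

Derivation:
Constraint 1 (Y < U) on D(Y)={1,2,3,4,5,6} D(U)={2,3,4,5,6}: Y {1,2,3,4,5,6}->{1,2,3,4,5}
Constraint 2 (U < V) on D(U)={2,3,4,5,6} D(V)={1,2,3,4,5,6}: U {2,3,4,5,6}->{2,3,4,5}; V {1,2,3,4,5,6}->{3,4,5,6}
So after constraint 2: D(Y)={1,2,3,4,5}, size = 5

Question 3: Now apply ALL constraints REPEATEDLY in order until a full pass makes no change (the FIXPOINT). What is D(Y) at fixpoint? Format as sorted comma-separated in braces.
pass 0 (initial): D(Y)={1,2,3,4,5,6}
pass 1: U {2,3,4,5,6}->{4,5}; V {1,2,3,4,5,6}->{3,4}; Y {1,2,3,4,5,6}->{1,2}
pass 2: U {4,5}->{}; V {3,4}->{}; Y {1,2}->{}
pass 3: no change
Fixpoint after 3 passes: D(Y) = {}

Answer: {}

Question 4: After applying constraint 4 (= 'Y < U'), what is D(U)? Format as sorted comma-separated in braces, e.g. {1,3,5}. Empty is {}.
Constraint 1 (Y < U) on D(Y)={1,2,3,4,5,6} D(U)={2,3,4,5,6}: Y {1,2,3,4,5,6}->{1,2,3,4,5}
Constraint 2 (U < V) on D(U)={2,3,4,5,6} D(V)={1,2,3,4,5,6}: U {2,3,4,5,6}->{2,3,4,5}; V {1,2,3,4,5,6}->{3,4,5,6}
Constraint 3 (V + Y = U) on D(V)={3,4,5,6} D(Y)={1,2,3,4,5} D(U)={2,3,4,5}: V {3,4,5,6}->{3,4}; Y {1,2,3,4,5}->{1,2}; U {2,3,4,5}->{4,5}
Constraint 4 (Y < U) on D(Y)={1,2} D(U)={4,5}: no change
So after constraint 4: D(U) = {4,5}

Answer: {4,5}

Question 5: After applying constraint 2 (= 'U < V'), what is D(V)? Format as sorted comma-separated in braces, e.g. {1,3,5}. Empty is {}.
Answer: {3,4,5,6}

Derivation:
Constraint 1 (Y < U) on D(Y)={1,2,3,4,5,6} D(U)={2,3,4,5,6}: Y {1,2,3,4,5,6}->{1,2,3,4,5}
Constraint 2 (U < V) on D(U)={2,3,4,5,6} D(V)={1,2,3,4,5,6}: U {2,3,4,5,6}->{2,3,4,5}; V {1,2,3,4,5,6}->{3,4,5,6}
So after constraint 2: D(V) = {3,4,5,6}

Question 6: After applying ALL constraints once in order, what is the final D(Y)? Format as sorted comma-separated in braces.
Constraint 1 (Y < U) on D(Y)={1,2,3,4,5,6} D(U)={2,3,4,5,6}: Y {1,2,3,4,5,6}->{1,2,3,4,5}
Constraint 2 (U < V) on D(U)={2,3,4,5,6} D(V)={1,2,3,4,5,6}: U {2,3,4,5,6}->{2,3,4,5}; V {1,2,3,4,5,6}->{3,4,5,6}
Constraint 3 (V + Y = U) on D(V)={3,4,5,6} D(Y)={1,2,3,4,5} D(U)={2,3,4,5}: V {3,4,5,6}->{3,4}; Y {1,2,3,4,5}->{1,2}; U {2,3,4,5}->{4,5}
Constraint 4 (Y < U) on D(Y)={1,2} D(U)={4,5}: no change
So after all 4 constraints: D(Y) = {1,2}

Answer: {1,2}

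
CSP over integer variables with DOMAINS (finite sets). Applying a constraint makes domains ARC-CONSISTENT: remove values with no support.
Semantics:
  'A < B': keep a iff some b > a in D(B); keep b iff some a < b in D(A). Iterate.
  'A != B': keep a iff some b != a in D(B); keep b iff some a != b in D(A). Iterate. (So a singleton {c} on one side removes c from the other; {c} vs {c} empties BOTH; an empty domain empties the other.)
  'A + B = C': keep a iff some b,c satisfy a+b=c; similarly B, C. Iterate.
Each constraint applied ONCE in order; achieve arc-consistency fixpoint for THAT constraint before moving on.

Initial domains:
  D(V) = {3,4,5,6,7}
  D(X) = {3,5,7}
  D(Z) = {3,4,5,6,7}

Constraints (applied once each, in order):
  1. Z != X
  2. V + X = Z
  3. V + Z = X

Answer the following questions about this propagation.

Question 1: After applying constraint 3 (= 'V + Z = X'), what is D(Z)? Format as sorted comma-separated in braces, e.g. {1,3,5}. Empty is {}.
Answer: {}

Derivation:
Constraint 1 (Z != X) on D(Z)={3,4,5,6,7} D(X)={3,5,7}: no change
Constraint 2 (V + X = Z) on D(V)={3,4,5,6,7} D(X)={3,5,7} D(Z)={3,4,5,6,7}: V {3,4,5,6,7}->{3,4}; X {3,5,7}->{3}; Z {3,4,5,6,7}->{6,7}
Constraint 3 (V + Z = X) on D(V)={3,4} D(Z)={6,7} D(X)={3}: V {3,4}->{}; Z {6,7}->{}; X {3}->{}
So after constraint 3: D(Z) = {}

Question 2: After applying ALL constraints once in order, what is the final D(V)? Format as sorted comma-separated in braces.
Answer: {}

Derivation:
Constraint 1 (Z != X) on D(Z)={3,4,5,6,7} D(X)={3,5,7}: no change
Constraint 2 (V + X = Z) on D(V)={3,4,5,6,7} D(X)={3,5,7} D(Z)={3,4,5,6,7}: V {3,4,5,6,7}->{3,4}; X {3,5,7}->{3}; Z {3,4,5,6,7}->{6,7}
Constraint 3 (V + Z = X) on D(V)={3,4} D(Z)={6,7} D(X)={3}: V {3,4}->{}; Z {6,7}->{}; X {3}->{}
So after all 3 constraints: D(V) = {}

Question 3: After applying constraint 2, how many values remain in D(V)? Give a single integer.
Constraint 1 (Z != X) on D(Z)={3,4,5,6,7} D(X)={3,5,7}: no change
Constraint 2 (V + X = Z) on D(V)={3,4,5,6,7} D(X)={3,5,7} D(Z)={3,4,5,6,7}: V {3,4,5,6,7}->{3,4}; X {3,5,7}->{3}; Z {3,4,5,6,7}->{6,7}
So after constraint 2: D(V)={3,4}, size = 2

Answer: 2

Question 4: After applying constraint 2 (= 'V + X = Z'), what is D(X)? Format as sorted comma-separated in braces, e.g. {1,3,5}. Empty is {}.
Answer: {3}

Derivation:
Constraint 1 (Z != X) on D(Z)={3,4,5,6,7} D(X)={3,5,7}: no change
Constraint 2 (V + X = Z) on D(V)={3,4,5,6,7} D(X)={3,5,7} D(Z)={3,4,5,6,7}: V {3,4,5,6,7}->{3,4}; X {3,5,7}->{3}; Z {3,4,5,6,7}->{6,7}
So after constraint 2: D(X) = {3}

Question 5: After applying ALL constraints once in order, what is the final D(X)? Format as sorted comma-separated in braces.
Answer: {}

Derivation:
Constraint 1 (Z != X) on D(Z)={3,4,5,6,7} D(X)={3,5,7}: no change
Constraint 2 (V + X = Z) on D(V)={3,4,5,6,7} D(X)={3,5,7} D(Z)={3,4,5,6,7}: V {3,4,5,6,7}->{3,4}; X {3,5,7}->{3}; Z {3,4,5,6,7}->{6,7}
Constraint 3 (V + Z = X) on D(V)={3,4} D(Z)={6,7} D(X)={3}: V {3,4}->{}; Z {6,7}->{}; X {3}->{}
So after all 3 constraints: D(X) = {}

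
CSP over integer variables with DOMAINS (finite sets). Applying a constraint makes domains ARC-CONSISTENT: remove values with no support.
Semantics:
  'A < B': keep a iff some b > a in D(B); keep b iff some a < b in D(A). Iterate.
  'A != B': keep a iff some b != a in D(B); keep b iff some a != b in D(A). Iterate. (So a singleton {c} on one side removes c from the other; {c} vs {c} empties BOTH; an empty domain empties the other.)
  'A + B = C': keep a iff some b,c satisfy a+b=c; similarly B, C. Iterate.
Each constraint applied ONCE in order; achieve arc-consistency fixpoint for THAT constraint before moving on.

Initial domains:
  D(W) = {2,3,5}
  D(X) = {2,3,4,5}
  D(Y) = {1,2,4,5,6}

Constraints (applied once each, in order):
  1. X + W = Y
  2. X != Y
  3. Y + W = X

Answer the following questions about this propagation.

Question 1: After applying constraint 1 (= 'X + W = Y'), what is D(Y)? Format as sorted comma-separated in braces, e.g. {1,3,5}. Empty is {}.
Constraint 1 (X + W = Y) on D(X)={2,3,4,5} D(W)={2,3,5} D(Y)={1,2,4,5,6}: X {2,3,4,5}->{2,3,4}; W {2,3,5}->{2,3}; Y {1,2,4,5,6}->{4,5,6}
So after constraint 1: D(Y) = {4,5,6}

Answer: {4,5,6}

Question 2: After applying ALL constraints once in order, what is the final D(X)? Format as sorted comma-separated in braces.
Constraint 1 (X + W = Y) on D(X)={2,3,4,5} D(W)={2,3,5} D(Y)={1,2,4,5,6}: X {2,3,4,5}->{2,3,4}; W {2,3,5}->{2,3}; Y {1,2,4,5,6}->{4,5,6}
Constraint 2 (X != Y) on D(X)={2,3,4} D(Y)={4,5,6}: no change
Constraint 3 (Y + W = X) on D(Y)={4,5,6} D(W)={2,3} D(X)={2,3,4}: Y {4,5,6}->{}; W {2,3}->{}; X {2,3,4}->{}
So after all 3 constraints: D(X) = {}

Answer: {}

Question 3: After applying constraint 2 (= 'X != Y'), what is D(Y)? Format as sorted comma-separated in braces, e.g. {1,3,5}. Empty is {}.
Constraint 1 (X + W = Y) on D(X)={2,3,4,5} D(W)={2,3,5} D(Y)={1,2,4,5,6}: X {2,3,4,5}->{2,3,4}; W {2,3,5}->{2,3}; Y {1,2,4,5,6}->{4,5,6}
Constraint 2 (X != Y) on D(X)={2,3,4} D(Y)={4,5,6}: no change
So after constraint 2: D(Y) = {4,5,6}

Answer: {4,5,6}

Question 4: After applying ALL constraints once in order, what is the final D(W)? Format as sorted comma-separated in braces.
Constraint 1 (X + W = Y) on D(X)={2,3,4,5} D(W)={2,3,5} D(Y)={1,2,4,5,6}: X {2,3,4,5}->{2,3,4}; W {2,3,5}->{2,3}; Y {1,2,4,5,6}->{4,5,6}
Constraint 2 (X != Y) on D(X)={2,3,4} D(Y)={4,5,6}: no change
Constraint 3 (Y + W = X) on D(Y)={4,5,6} D(W)={2,3} D(X)={2,3,4}: Y {4,5,6}->{}; W {2,3}->{}; X {2,3,4}->{}
So after all 3 constraints: D(W) = {}

Answer: {}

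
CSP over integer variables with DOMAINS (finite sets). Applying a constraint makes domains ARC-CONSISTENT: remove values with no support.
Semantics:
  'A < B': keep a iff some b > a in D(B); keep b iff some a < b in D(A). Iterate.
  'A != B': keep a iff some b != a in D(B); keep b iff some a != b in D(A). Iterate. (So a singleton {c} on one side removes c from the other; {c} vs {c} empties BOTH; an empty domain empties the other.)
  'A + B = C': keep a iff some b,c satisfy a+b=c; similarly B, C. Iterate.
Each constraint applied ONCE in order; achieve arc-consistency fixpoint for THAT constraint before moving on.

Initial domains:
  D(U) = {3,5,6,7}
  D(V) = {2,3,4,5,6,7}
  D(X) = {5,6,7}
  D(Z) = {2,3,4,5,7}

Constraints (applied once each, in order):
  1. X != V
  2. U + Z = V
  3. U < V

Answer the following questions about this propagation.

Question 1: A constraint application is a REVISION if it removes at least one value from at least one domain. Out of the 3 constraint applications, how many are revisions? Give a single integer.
Constraint 1 (X != V) on D(X)={5,6,7} D(V)={2,3,4,5,6,7}: no change => not a revision
Constraint 2 (U + Z = V) on D(U)={3,5,6,7} D(Z)={2,3,4,5,7} D(V)={2,3,4,5,6,7}: U {3,5,6,7}->{3,5}; Z {2,3,4,5,7}->{2,3,4}; V {2,3,4,5,6,7}->{5,6,7} => REVISION
Constraint 3 (U < V) on D(U)={3,5} D(V)={5,6,7}: no change => not a revision
Total revisions = 1

Answer: 1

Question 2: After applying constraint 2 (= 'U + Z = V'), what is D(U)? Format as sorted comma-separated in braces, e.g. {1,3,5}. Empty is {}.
Answer: {3,5}

Derivation:
Constraint 1 (X != V) on D(X)={5,6,7} D(V)={2,3,4,5,6,7}: no change
Constraint 2 (U + Z = V) on D(U)={3,5,6,7} D(Z)={2,3,4,5,7} D(V)={2,3,4,5,6,7}: U {3,5,6,7}->{3,5}; Z {2,3,4,5,7}->{2,3,4}; V {2,3,4,5,6,7}->{5,6,7}
So after constraint 2: D(U) = {3,5}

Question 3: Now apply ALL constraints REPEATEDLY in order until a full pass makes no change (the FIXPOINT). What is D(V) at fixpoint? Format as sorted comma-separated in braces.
Answer: {5,6,7}

Derivation:
pass 0 (initial): D(V)={2,3,4,5,6,7}
pass 1: U {3,5,6,7}->{3,5}; V {2,3,4,5,6,7}->{5,6,7}; Z {2,3,4,5,7}->{2,3,4}
pass 2: no change
Fixpoint after 2 passes: D(V) = {5,6,7}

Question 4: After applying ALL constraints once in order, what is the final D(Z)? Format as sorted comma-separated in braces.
Answer: {2,3,4}

Derivation:
Constraint 1 (X != V) on D(X)={5,6,7} D(V)={2,3,4,5,6,7}: no change
Constraint 2 (U + Z = V) on D(U)={3,5,6,7} D(Z)={2,3,4,5,7} D(V)={2,3,4,5,6,7}: U {3,5,6,7}->{3,5}; Z {2,3,4,5,7}->{2,3,4}; V {2,3,4,5,6,7}->{5,6,7}
Constraint 3 (U < V) on D(U)={3,5} D(V)={5,6,7}: no change
So after all 3 constraints: D(Z) = {2,3,4}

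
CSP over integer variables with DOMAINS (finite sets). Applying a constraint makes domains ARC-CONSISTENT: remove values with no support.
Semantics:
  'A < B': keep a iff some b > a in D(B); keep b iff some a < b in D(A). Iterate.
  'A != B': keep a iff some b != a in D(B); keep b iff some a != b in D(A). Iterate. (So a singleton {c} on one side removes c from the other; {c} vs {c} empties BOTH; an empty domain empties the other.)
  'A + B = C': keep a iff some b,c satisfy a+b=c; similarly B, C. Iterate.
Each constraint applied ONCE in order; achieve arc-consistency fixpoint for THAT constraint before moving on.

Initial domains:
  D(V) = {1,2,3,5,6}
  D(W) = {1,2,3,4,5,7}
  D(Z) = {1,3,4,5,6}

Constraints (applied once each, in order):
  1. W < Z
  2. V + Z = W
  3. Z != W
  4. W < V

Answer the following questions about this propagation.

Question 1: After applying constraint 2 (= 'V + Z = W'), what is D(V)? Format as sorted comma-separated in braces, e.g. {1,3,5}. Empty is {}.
Answer: {1,2}

Derivation:
Constraint 1 (W < Z) on D(W)={1,2,3,4,5,7} D(Z)={1,3,4,5,6}: W {1,2,3,4,5,7}->{1,2,3,4,5}; Z {1,3,4,5,6}->{3,4,5,6}
Constraint 2 (V + Z = W) on D(V)={1,2,3,5,6} D(Z)={3,4,5,6} D(W)={1,2,3,4,5}: V {1,2,3,5,6}->{1,2}; Z {3,4,5,6}->{3,4}; W {1,2,3,4,5}->{4,5}
So after constraint 2: D(V) = {1,2}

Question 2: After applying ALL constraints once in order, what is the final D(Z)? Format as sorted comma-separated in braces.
Constraint 1 (W < Z) on D(W)={1,2,3,4,5,7} D(Z)={1,3,4,5,6}: W {1,2,3,4,5,7}->{1,2,3,4,5}; Z {1,3,4,5,6}->{3,4,5,6}
Constraint 2 (V + Z = W) on D(V)={1,2,3,5,6} D(Z)={3,4,5,6} D(W)={1,2,3,4,5}: V {1,2,3,5,6}->{1,2}; Z {3,4,5,6}->{3,4}; W {1,2,3,4,5}->{4,5}
Constraint 3 (Z != W) on D(Z)={3,4} D(W)={4,5}: no change
Constraint 4 (W < V) on D(W)={4,5} D(V)={1,2}: W {4,5}->{}; V {1,2}->{}
So after all 4 constraints: D(Z) = {3,4}

Answer: {3,4}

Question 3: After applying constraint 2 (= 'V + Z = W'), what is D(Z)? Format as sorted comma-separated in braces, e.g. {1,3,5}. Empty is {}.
Answer: {3,4}

Derivation:
Constraint 1 (W < Z) on D(W)={1,2,3,4,5,7} D(Z)={1,3,4,5,6}: W {1,2,3,4,5,7}->{1,2,3,4,5}; Z {1,3,4,5,6}->{3,4,5,6}
Constraint 2 (V + Z = W) on D(V)={1,2,3,5,6} D(Z)={3,4,5,6} D(W)={1,2,3,4,5}: V {1,2,3,5,6}->{1,2}; Z {3,4,5,6}->{3,4}; W {1,2,3,4,5}->{4,5}
So after constraint 2: D(Z) = {3,4}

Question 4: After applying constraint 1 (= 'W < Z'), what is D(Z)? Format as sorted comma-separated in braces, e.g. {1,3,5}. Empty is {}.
Constraint 1 (W < Z) on D(W)={1,2,3,4,5,7} D(Z)={1,3,4,5,6}: W {1,2,3,4,5,7}->{1,2,3,4,5}; Z {1,3,4,5,6}->{3,4,5,6}
So after constraint 1: D(Z) = {3,4,5,6}

Answer: {3,4,5,6}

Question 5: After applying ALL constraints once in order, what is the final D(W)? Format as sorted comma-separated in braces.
Answer: {}

Derivation:
Constraint 1 (W < Z) on D(W)={1,2,3,4,5,7} D(Z)={1,3,4,5,6}: W {1,2,3,4,5,7}->{1,2,3,4,5}; Z {1,3,4,5,6}->{3,4,5,6}
Constraint 2 (V + Z = W) on D(V)={1,2,3,5,6} D(Z)={3,4,5,6} D(W)={1,2,3,4,5}: V {1,2,3,5,6}->{1,2}; Z {3,4,5,6}->{3,4}; W {1,2,3,4,5}->{4,5}
Constraint 3 (Z != W) on D(Z)={3,4} D(W)={4,5}: no change
Constraint 4 (W < V) on D(W)={4,5} D(V)={1,2}: W {4,5}->{}; V {1,2}->{}
So after all 4 constraints: D(W) = {}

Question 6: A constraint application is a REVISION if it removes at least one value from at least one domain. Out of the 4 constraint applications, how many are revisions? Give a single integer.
Answer: 3

Derivation:
Constraint 1 (W < Z) on D(W)={1,2,3,4,5,7} D(Z)={1,3,4,5,6}: W {1,2,3,4,5,7}->{1,2,3,4,5}; Z {1,3,4,5,6}->{3,4,5,6} => REVISION
Constraint 2 (V + Z = W) on D(V)={1,2,3,5,6} D(Z)={3,4,5,6} D(W)={1,2,3,4,5}: V {1,2,3,5,6}->{1,2}; Z {3,4,5,6}->{3,4}; W {1,2,3,4,5}->{4,5} => REVISION
Constraint 3 (Z != W) on D(Z)={3,4} D(W)={4,5}: no change => not a revision
Constraint 4 (W < V) on D(W)={4,5} D(V)={1,2}: W {4,5}->{}; V {1,2}->{} => REVISION
Total revisions = 3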